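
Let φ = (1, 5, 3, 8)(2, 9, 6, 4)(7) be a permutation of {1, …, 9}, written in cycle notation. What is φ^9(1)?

1 lies in the 4-cycle (1, 5, 3, 8).
Since the cycle has length 4, φ^9 acts on it the same as φ^1 (9 mod 4 = 1).
Advancing 1 step from 1: 1 → 5.

5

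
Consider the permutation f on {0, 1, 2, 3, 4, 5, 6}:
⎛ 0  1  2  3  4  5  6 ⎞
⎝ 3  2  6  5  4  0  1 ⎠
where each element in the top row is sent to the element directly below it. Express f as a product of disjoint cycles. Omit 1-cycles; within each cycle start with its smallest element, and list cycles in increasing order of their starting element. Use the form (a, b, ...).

(0, 3, 5)(1, 2, 6)

Start at 0 and follow images: 0 → 3 → 5 → 0, giving the cycle (0, 3, 5).
Continuing from each remaining unvisited element yields (0, 3, 5)(1, 2, 6).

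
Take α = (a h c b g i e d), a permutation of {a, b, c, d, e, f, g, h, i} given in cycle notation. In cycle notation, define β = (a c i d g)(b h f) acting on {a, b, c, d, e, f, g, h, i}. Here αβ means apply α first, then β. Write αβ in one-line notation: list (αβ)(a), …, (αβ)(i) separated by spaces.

f a h c g b d i e

For each element, apply α then β: a → h → f; b → g → a; c → b → h; d → a → c; e → d → g; f → f → b; g → i → d; h → c → i; i → e → e.
Collecting the images, αβ = [f a h c g b d i e].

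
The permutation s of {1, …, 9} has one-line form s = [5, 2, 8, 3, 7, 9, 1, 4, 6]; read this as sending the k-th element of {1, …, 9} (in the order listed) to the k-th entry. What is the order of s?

Writing s as disjoint cycles, the cycle lengths are 3, 3, 2, 1.
The order of s is the least common multiple of its cycle lengths: lcm(3, 3, 2) = 6.

6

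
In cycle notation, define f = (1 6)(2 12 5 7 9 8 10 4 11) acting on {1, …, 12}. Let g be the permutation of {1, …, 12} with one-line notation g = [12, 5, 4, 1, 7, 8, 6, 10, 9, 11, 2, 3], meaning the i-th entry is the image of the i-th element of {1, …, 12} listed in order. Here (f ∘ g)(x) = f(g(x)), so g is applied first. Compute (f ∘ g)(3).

11

(f ∘ g)(3) = f(g(3)). g(3) = 4, then f(4) = 11. So (f ∘ g)(3) = 11.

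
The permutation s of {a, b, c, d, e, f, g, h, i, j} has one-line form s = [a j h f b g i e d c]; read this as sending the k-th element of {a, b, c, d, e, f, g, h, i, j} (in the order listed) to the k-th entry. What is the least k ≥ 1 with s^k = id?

20

Decomposing into disjoint cycles gives cycle lengths 5, 4, 1.
The order of s is the least common multiple of its cycle lengths: lcm(5, 4) = 20.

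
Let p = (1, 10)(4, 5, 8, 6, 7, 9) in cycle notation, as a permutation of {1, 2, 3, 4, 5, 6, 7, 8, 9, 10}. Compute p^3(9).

9 lies in the 6-cycle (4, 5, 8, 6, 7, 9).
Advancing 3 steps from 9: 9 → 4 → 5 → 8.

8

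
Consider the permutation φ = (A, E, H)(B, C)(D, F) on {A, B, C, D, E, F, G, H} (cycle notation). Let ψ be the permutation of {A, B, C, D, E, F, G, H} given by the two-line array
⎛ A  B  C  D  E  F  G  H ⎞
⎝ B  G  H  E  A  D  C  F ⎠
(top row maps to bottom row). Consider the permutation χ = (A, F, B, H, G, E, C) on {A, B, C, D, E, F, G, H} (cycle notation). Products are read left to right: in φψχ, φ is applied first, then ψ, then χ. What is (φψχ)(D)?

Chase D: φ(D) = F; ψ(F) = D; χ(D) = D. Hence (φψχ)(D) = D.

D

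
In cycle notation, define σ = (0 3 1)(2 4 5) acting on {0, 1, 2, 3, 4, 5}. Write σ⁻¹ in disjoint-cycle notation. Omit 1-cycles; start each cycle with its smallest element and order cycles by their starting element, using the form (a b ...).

The inverse reverses each cycle.
Reversing each cycle of σ and rotating so the smallest element leads gives (0 1 3)(2 5 4).

(0 1 3)(2 5 4)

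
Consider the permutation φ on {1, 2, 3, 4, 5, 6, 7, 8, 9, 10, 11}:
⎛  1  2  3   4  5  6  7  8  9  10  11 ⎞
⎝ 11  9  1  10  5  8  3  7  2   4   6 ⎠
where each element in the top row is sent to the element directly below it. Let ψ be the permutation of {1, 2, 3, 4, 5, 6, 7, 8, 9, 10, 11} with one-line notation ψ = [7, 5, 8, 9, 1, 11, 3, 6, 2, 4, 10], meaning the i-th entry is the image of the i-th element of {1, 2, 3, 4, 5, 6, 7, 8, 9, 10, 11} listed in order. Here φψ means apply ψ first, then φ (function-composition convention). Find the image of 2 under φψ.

5

ψ(2) = 5, then φ(5) = 5; composing gives (φψ)(2) = 5.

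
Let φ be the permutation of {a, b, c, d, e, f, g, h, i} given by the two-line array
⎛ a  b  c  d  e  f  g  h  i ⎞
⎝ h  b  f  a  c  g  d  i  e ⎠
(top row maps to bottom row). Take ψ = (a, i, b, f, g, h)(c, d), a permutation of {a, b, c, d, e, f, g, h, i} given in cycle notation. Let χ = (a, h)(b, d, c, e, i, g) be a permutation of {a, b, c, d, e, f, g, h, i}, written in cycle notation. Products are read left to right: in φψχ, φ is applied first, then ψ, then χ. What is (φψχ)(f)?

(φψχ)(f) = χ(ψ(φ(f))). φ(f) = g, then ψ(g) = h, then χ(h) = a, so the result is a.

a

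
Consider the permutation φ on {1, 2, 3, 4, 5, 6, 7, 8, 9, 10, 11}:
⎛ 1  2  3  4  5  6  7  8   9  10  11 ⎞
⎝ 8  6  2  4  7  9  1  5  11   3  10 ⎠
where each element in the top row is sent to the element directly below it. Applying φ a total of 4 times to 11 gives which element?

Tracing 11 → 10 → … returns to 11 after 6 steps, so 11 lies in a 6-cycle (2, 6, 9, 11, 10, 3).
Advancing 4 steps from 11: 11 → 10 → 3 → 2 → 6.

6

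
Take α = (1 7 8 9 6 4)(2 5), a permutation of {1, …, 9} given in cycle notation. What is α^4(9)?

7

9 lies in the 6-cycle (1 7 8 9 6 4).
Stepping 4 places around the cycle: 9 → 6 → 4 → 1 → 7.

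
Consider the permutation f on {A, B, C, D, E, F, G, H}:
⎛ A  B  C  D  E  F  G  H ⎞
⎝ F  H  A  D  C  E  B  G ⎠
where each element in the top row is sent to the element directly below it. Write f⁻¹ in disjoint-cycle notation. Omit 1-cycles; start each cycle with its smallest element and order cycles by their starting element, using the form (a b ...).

First write f in disjoint cycles: (A F E C)(B H G).
The inverse reverses every cycle; in canonical form, f⁻¹ = (A C E F)(B G H).

(A C E F)(B G H)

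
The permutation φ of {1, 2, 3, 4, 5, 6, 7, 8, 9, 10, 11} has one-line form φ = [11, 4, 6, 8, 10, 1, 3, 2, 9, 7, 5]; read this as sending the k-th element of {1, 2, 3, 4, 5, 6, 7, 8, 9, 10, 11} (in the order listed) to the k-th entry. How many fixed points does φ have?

The fixed points (elements with φ(x) = x) are {9}, so there is 1.

1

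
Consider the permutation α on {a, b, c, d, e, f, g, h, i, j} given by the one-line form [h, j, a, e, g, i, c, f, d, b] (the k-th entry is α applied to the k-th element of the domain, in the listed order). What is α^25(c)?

a

Tracing c → a → … returns to c after 8 steps, so c lies in an 8-cycle (a h f i d e g c).
Powers repeat with period 8 on this cycle, and 25 mod 8 = 1, so α^25(c) = α^1(c).
Advancing 1 step from c: c → a.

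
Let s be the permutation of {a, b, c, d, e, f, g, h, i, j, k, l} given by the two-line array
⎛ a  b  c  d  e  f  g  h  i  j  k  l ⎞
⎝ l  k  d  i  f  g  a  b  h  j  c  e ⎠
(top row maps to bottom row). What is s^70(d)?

k

Tracing d → i → … returns to d after 6 steps, so d lies in a 6-cycle (b k c d i h).
Since the cycle has length 6, s^70 acts on it the same as s^4 (70 mod 6 = 4).
Stepping 4 places around the cycle: d → i → h → b → k.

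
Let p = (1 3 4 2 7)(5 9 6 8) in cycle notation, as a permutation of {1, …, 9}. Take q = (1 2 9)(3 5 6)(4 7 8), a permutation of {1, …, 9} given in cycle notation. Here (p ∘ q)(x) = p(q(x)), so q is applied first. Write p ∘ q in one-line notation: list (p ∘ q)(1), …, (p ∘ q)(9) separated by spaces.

7 6 9 1 8 4 5 2 3

(p ∘ q)(x) = p(q(x)). Computing each image: p(q(1)) = p(2) = 7, p(q(2)) = p(9) = 6, p(q(3)) = p(5) = 9, p(q(4)) = p(7) = 1, p(q(5)) = p(6) = 8, p(q(6)) = p(3) = 4, p(q(7)) = p(8) = 5, p(q(8)) = p(4) = 2, p(q(9)) = p(1) = 3.
Hence p ∘ q = [7 6 9 1 8 4 5 2 3].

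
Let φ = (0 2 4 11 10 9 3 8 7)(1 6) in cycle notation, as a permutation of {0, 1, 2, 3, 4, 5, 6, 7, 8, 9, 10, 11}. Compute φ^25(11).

2

11 lies in the 9-cycle (0 2 4 11 10 9 3 8 7).
Powers repeat with period 9 on this cycle, and 25 mod 9 = 7, so φ^25(11) = φ^7(11).
Stepping 7 places around the cycle: 11 → 10 → 9 → 3 → 8 → 7 → 0 → 2.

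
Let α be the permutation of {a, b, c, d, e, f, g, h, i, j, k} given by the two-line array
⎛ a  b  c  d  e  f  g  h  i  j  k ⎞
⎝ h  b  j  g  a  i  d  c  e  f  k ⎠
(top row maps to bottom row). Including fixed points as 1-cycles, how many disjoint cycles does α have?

4

The cycle decomposition is (a, h, c, j, f, i, e)(b)(d, g)(k), which has 4 cycles (counting 1-cycles).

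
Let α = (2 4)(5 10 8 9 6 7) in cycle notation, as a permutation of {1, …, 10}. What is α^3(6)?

6 lies in the 6-cycle (5 10 8 9 6 7).
Stepping 3 places around the cycle: 6 → 7 → 5 → 10.

10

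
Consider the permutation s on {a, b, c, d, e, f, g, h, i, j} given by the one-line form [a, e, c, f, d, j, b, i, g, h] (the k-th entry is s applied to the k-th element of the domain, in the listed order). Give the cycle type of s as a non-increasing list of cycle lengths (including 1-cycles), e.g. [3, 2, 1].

The disjoint cycles are (a)(b, e, d, f, j, h, i, g)(c), with lengths 8, 1, 1 in non-increasing order.

[8, 1, 1]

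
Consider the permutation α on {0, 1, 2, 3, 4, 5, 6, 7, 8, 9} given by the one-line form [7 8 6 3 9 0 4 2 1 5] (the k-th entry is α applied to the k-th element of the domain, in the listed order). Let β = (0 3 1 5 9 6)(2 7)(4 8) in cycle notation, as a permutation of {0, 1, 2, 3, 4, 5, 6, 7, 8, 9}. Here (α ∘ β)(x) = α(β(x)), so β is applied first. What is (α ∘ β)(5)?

5

First apply β: β(5) = 9, then α(9) = 5. Thus (α ∘ β)(5) = 5.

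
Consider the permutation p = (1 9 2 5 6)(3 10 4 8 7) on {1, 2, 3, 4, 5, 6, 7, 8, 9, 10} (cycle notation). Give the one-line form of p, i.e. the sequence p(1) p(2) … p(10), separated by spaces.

9 5 10 8 6 1 3 7 2 4

Image by image: 1→9, 2→5, 3→10, 4→8, 5→6, 6→1, 7→3, 8→7, 9→2, 10→4.
So the one-line form is 9 5 10 8 6 1 3 7 2 4.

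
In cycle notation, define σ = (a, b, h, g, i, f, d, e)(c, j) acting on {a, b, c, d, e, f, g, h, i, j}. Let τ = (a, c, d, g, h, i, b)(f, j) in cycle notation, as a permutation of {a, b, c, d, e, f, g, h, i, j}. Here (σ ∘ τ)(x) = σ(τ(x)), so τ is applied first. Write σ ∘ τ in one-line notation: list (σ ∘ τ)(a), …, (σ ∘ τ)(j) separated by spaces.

(σ ∘ τ)(x) = σ(τ(x)). Computing each image: σ(τ(a)) = σ(c) = j, σ(τ(b)) = σ(a) = b, σ(τ(c)) = σ(d) = e, σ(τ(d)) = σ(g) = i, σ(τ(e)) = σ(e) = a, σ(τ(f)) = σ(j) = c, σ(τ(g)) = σ(h) = g, σ(τ(h)) = σ(i) = f, σ(τ(i)) = σ(b) = h, σ(τ(j)) = σ(f) = d.
Hence σ ∘ τ = [j b e i a c g f h d].

j b e i a c g f h d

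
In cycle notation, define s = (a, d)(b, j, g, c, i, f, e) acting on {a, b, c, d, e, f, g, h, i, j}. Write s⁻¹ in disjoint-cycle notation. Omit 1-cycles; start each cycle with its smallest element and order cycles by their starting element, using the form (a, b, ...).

(a, d)(b, e, f, i, c, g, j)

The inverse reverses each cycle.
After reversing and putting each cycle's least element first, s⁻¹ = (a, d)(b, e, f, i, c, g, j).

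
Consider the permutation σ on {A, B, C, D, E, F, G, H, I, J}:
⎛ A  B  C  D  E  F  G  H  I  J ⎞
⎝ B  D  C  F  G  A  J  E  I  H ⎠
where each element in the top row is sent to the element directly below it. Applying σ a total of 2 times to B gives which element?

F

Tracing B → D → … returns to B after 4 steps, so B lies in a 4-cycle (A B D F).
Stepping 2 places around the cycle: B → D → F.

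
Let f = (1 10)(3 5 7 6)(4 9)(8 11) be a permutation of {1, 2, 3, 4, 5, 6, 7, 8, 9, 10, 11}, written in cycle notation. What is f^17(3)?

5

3 lies in the 4-cycle (3 5 7 6).
Powers repeat with period 4 on this cycle, and 17 mod 4 = 1, so f^17(3) = f^1(3).
Advancing 1 step from 3: 3 → 5.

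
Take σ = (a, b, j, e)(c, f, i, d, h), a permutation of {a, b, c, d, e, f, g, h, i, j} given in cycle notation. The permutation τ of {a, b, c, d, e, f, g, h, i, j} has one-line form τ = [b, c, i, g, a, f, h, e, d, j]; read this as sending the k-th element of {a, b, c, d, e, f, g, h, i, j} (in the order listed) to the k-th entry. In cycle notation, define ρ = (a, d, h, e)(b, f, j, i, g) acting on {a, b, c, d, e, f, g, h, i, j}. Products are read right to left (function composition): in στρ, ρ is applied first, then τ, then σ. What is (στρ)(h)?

b

Apply the permutations in order: ρ(h) = e, then τ(e) = a, then σ(a) = b. So (στρ)(h) = b.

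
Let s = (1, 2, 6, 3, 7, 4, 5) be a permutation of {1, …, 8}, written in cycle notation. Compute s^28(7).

7 lies in the 7-cycle (1, 2, 6, 3, 7, 4, 5).
Powers repeat with period 7 on this cycle, and 28 mod 7 = 0, so s^28(7) = s^0(7).
So s^28(7) = 7.

7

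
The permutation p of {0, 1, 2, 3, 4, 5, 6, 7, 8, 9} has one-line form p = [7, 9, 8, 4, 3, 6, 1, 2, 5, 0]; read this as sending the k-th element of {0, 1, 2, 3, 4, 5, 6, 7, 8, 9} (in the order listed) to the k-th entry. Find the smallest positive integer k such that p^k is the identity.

The disjoint-cycle form of p has cycle lengths 8, 2.
The order is lcm(8, 2) = 8.

8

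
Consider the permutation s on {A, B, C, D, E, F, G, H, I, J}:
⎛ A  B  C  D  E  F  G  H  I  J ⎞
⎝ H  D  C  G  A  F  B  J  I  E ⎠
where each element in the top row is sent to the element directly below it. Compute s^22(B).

Tracing B → D → … returns to B after 3 steps, so B lies in a 3-cycle (B, D, G).
On a 3-cycle, s^3 is the identity, so s^22 = s^1 there (22 ≡ 1 mod 3).
Stepping 1 place around the cycle: B → D.

D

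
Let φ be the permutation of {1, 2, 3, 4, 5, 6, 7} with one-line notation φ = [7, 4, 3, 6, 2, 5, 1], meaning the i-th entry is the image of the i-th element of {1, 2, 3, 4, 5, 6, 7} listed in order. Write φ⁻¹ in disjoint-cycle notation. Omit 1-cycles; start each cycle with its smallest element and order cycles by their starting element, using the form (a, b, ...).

(1, 7)(2, 5, 6, 4)

First write φ in disjoint cycles: (1, 7)(2, 4, 6, 5).
Reversing each cycle (and rotating so the smallest element leads) gives φ⁻¹ = (1, 7)(2, 5, 6, 4).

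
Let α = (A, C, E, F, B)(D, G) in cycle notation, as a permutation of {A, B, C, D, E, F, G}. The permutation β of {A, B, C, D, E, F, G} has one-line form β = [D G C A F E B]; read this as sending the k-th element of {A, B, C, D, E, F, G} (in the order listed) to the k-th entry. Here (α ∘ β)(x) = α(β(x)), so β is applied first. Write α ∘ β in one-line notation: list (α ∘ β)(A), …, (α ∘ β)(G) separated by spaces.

G D E C B F A

Chase each element through β then α: A → D → G; B → G → D; C → C → E; D → A → C; E → F → B; F → E → F; G → B → A.
Collecting the images, α ∘ β = [G D E C B F A].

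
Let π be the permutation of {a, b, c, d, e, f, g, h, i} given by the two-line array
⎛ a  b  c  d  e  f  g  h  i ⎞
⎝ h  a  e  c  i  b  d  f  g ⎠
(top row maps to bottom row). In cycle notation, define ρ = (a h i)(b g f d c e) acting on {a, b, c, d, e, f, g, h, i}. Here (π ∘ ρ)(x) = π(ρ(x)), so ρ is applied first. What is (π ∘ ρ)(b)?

d

ρ(b) = g, then π(g) = d; composing gives (π ∘ ρ)(b) = d.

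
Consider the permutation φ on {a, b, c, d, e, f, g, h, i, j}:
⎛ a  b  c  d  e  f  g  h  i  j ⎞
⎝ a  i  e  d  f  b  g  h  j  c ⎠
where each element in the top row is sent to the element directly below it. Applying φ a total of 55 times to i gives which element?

Tracing i → j → … returns to i after 6 steps, so i lies in a 6-cycle (b, i, j, c, e, f).
Powers repeat with period 6 on this cycle, and 55 mod 6 = 1, so φ^55(i) = φ^1(i).
Stepping 1 place around the cycle: i → j.

j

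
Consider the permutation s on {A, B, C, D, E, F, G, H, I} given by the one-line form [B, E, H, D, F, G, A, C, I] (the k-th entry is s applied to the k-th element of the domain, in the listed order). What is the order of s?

The disjoint-cycle form of s has cycle lengths 5, 2, 1, 1.
Since disjoint cycles commute, ord(s) = lcm(5, 2) = 10.

10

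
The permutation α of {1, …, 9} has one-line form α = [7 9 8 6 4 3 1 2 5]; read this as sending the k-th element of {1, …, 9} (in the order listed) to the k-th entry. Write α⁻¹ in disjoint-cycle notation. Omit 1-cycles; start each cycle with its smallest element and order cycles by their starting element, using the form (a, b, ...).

(1, 7)(2, 8, 3, 6, 4, 5, 9)

The cycle decomposition of α is (1, 7)(2, 9, 5, 4, 6, 3, 8).
The inverse reverses every cycle; in canonical form, α⁻¹ = (1, 7)(2, 8, 3, 6, 4, 5, 9).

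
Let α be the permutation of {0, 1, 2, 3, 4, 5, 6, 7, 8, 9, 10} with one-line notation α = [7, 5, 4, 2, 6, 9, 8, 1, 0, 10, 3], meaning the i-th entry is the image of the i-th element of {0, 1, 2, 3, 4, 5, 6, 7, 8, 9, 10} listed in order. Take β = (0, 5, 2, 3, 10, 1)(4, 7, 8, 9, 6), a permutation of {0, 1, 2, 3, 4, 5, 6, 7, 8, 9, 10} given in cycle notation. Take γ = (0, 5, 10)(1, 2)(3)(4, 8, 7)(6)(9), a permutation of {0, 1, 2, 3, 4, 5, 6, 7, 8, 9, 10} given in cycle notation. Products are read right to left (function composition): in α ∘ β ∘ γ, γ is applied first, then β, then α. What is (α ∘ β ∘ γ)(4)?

10

(α ∘ β ∘ γ)(4) = α(β(γ(4))). γ(4) = 8, then β(8) = 9, then α(9) = 10, so the result is 10.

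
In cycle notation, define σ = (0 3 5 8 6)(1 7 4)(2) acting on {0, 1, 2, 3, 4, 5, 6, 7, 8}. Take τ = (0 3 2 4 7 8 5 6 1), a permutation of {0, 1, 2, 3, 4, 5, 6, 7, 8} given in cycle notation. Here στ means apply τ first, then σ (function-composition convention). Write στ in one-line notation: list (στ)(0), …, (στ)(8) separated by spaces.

Chase each element through τ then σ: 0 → 3 → 5; 1 → 0 → 3; 2 → 4 → 1; 3 → 2 → 2; 4 → 7 → 4; 5 → 6 → 0; 6 → 1 → 7; 7 → 8 → 6; 8 → 5 → 8.
So στ in one-line form is 5 3 1 2 4 0 7 6 8.

5 3 1 2 4 0 7 6 8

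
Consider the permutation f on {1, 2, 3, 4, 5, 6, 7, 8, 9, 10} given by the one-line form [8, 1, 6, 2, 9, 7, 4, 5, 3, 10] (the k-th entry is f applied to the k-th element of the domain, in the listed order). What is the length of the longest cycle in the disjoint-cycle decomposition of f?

Decomposing into disjoint cycles gives (1, 8, 5, 9, 3, 6, 7, 4, 2); the longest has length 9.

9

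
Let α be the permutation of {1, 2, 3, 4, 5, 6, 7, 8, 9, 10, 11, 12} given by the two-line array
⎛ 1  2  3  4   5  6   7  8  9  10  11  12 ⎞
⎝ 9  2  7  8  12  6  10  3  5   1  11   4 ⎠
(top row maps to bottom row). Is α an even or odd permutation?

In disjoint-cycle form the cycle lengths are 9, 1, 1, 1.
A cycle of length ℓ contributes ℓ−1 transpositions, so α is a product of 8 transpositions — even.

even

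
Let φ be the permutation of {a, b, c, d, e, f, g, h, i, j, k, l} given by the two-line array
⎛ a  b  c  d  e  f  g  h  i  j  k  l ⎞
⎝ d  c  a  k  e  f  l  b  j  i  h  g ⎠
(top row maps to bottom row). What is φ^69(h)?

Tracing h → b → … returns to h after 6 steps, so h lies in a 6-cycle (a d k h b c).
On a 6-cycle, φ^6 is the identity, so φ^69 = φ^3 there (69 ≡ 3 mod 6).
Stepping 3 places around the cycle: h → b → c → a.

a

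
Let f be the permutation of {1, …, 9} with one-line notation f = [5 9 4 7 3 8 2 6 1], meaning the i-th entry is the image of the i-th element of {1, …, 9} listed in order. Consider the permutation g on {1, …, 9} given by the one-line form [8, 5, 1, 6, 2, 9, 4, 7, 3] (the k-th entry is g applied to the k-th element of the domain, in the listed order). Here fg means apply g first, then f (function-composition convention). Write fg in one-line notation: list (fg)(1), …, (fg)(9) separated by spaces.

For each element, apply g then f: 1 → 8 → 6; 2 → 5 → 3; 3 → 1 → 5; 4 → 6 → 8; 5 → 2 → 9; 6 → 9 → 1; 7 → 4 → 7; 8 → 7 → 2; 9 → 3 → 4.
So fg in one-line form is 6 3 5 8 9 1 7 2 4.

6 3 5 8 9 1 7 2 4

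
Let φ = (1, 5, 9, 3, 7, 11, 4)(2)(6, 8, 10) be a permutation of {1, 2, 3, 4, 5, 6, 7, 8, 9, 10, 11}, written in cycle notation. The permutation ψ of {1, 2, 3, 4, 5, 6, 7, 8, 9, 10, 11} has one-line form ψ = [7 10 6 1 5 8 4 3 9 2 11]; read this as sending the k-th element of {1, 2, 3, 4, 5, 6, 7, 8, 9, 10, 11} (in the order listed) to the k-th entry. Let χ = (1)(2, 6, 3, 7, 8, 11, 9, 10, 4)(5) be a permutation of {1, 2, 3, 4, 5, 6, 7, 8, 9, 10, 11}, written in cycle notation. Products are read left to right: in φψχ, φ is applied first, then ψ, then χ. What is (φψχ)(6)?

(φψχ)(6) = χ(ψ(φ(6))). φ(6) = 8, then ψ(8) = 3, then χ(3) = 7, so the result is 7.

7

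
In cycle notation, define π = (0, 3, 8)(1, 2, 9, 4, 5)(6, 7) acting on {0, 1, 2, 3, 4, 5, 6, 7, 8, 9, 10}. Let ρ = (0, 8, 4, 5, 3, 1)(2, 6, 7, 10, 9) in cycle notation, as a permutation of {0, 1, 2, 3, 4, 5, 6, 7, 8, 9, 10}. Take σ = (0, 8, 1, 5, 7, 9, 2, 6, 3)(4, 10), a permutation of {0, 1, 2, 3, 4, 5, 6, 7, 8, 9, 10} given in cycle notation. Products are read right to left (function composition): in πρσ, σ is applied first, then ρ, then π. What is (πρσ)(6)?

(πρσ)(6) = π(ρ(σ(6))). σ(6) = 3, then ρ(3) = 1, then π(1) = 2, so the result is 2.

2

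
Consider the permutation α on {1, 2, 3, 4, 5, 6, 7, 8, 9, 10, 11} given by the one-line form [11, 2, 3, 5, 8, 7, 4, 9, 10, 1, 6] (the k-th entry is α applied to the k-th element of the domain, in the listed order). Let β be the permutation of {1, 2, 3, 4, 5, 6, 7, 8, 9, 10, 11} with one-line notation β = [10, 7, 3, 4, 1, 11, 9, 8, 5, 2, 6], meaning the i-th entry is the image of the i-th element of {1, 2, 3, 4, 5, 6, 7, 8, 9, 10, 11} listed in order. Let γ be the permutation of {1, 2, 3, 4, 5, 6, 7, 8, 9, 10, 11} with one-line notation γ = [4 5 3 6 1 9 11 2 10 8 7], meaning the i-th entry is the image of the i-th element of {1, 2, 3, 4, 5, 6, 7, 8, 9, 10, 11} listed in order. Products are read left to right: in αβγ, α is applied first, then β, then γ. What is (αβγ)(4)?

4

(αβγ)(4) = γ(β(α(4))). α(4) = 5, then β(5) = 1, then γ(1) = 4, so the result is 4.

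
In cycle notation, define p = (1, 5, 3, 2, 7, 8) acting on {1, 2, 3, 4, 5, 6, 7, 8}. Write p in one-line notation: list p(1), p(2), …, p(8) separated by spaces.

5 7 2 4 3 6 8 1

Image by image: 1→5, 2→7, 3→2, 4→4, 5→3, 6→6, 7→8, 8→1.
Listing these in domain order gives 5 7 2 4 3 6 8 1.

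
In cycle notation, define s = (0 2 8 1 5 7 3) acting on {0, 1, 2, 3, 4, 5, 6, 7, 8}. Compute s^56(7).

7

7 lies in the 7-cycle (0 2 8 1 5 7 3).
Since the cycle has length 7, s^56 acts on it the same as s^0 (56 mod 7 = 0).
So s^56(7) = 7.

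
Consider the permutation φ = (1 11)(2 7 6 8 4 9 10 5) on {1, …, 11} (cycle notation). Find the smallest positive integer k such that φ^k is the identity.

8

The cycle type of φ is (8, 2, 1).
The order of φ is the least common multiple of its cycle lengths: lcm(8, 2) = 8.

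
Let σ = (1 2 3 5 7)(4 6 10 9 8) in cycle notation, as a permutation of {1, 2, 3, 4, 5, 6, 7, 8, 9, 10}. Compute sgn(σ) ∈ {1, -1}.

1

The cycle lengths are 5, 5.
A cycle is odd iff its length is even; σ has 0 even-length cycles, so sgn(σ) = (−1)^0 and σ is even.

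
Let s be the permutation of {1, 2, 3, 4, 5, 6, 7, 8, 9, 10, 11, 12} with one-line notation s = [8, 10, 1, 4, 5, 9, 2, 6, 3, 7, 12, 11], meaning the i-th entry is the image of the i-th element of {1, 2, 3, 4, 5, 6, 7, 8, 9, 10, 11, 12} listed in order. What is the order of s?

Decomposing into disjoint cycles gives cycle lengths 5, 3, 2, 1, 1.
The order of s is the least common multiple of its cycle lengths: lcm(5, 3, 2) = 30.

30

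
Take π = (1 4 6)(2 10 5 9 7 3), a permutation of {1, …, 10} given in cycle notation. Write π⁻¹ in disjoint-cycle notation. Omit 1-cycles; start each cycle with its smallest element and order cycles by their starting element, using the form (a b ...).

The inverse reverses each cycle.
Reversing each cycle of π and rotating so the smallest element leads gives (1 6 4)(2 3 7 9 5 10).

(1 6 4)(2 3 7 9 5 10)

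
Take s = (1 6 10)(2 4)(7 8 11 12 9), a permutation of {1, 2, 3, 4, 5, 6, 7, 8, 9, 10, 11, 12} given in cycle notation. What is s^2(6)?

1

6 lies in the 3-cycle (1 6 10).
Advancing 2 steps from 6: 6 → 10 → 1.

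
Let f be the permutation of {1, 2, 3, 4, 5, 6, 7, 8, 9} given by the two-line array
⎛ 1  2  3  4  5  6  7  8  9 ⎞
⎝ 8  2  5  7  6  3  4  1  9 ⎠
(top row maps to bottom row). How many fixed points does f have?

2

The fixed points (elements with f(x) = x) are {2, 9}, so there are 2.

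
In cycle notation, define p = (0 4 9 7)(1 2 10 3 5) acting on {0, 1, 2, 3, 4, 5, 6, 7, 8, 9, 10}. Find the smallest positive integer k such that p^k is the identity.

The cycle type of p is (5, 4, 1, 1).
Since disjoint cycles commute, ord(p) = lcm(5, 4) = 20.

20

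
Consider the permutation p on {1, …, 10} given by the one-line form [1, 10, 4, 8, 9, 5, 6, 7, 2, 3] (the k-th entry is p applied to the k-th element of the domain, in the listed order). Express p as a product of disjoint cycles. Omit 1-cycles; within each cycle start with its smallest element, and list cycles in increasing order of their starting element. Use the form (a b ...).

Iterating p from 2 gives 2 → 10 → 3 → 4 → 8 → 7 → 6 → 5 → 9 → 2; that is the 9-cycle (2 10 3 4 8 7 6 5 9).
Repeating from the next unused element and collecting all non-trivial cycles gives (2 10 3 4 8 7 6 5 9).

(2 10 3 4 8 7 6 5 9)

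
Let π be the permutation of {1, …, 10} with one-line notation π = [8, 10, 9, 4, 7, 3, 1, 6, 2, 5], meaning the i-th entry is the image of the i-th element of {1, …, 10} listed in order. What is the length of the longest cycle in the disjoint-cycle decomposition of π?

Decomposing into disjoint cycles gives (1, 8, 6, 3, 9, 2, 10, 5, 7); the longest has length 9.

9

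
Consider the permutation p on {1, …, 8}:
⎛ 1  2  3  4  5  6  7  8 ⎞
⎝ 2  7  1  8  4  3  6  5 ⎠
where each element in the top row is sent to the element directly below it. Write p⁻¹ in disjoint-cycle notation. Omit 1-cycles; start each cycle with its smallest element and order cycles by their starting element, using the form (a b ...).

First write p in disjoint cycles: (1 2 7 6 3)(4 8 5).
The inverse reverses every cycle; in canonical form, p⁻¹ = (1 3 6 7 2)(4 5 8).

(1 3 6 7 2)(4 5 8)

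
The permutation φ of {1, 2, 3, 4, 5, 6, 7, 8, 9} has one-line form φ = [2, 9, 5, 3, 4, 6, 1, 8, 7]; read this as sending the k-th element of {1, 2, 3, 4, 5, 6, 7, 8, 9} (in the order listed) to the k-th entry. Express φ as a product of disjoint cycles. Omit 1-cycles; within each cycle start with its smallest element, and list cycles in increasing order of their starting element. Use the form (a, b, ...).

Start at 1 and follow images: 1 → 2 → 9 → 7 → 1, giving the cycle (1, 2, 9, 7).
Continuing from each remaining unvisited element yields (1, 2, 9, 7)(3, 5, 4).

(1, 2, 9, 7)(3, 5, 4)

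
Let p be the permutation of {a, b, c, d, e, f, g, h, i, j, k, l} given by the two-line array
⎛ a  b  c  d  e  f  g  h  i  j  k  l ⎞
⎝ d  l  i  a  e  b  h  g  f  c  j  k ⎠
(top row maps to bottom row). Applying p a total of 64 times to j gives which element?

Tracing j → c → … returns to j after 7 steps, so j lies in a 7-cycle (b l k j c i f).
Since the cycle has length 7, p^64 acts on it the same as p^1 (64 mod 7 = 1).
Advancing 1 step from j: j → c.

c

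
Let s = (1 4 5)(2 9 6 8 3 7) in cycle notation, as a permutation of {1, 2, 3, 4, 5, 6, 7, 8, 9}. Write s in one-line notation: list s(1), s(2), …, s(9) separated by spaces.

4 9 7 5 1 8 2 3 6

Image by image: 1→4, 2→9, 3→7, 4→5, 5→1, 6→8, 7→2, 8→3, 9→6.
Listing these in domain order gives 4 9 7 5 1 8 2 3 6.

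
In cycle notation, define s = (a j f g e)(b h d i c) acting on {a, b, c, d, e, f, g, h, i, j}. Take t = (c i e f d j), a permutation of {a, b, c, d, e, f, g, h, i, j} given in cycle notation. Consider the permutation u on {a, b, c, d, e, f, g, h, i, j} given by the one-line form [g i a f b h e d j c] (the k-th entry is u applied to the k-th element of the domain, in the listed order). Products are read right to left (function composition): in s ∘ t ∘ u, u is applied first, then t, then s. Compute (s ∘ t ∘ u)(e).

h

Apply the permutations in order: u(e) = b, then t(b) = b, then s(b) = h. So (s ∘ t ∘ u)(e) = h.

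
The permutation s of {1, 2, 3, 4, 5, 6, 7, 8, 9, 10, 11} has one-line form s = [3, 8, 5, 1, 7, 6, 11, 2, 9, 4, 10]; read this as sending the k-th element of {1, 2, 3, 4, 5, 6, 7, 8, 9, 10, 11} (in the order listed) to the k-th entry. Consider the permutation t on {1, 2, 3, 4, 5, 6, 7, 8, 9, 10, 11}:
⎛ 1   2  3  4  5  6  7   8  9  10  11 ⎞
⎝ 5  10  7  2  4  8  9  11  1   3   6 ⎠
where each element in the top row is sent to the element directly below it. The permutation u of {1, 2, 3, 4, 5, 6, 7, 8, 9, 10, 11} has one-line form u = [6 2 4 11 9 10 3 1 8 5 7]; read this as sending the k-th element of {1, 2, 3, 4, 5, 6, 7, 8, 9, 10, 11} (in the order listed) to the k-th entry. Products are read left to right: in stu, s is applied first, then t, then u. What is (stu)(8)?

Chase 8: s(8) = 2; t(2) = 10; u(10) = 5. Hence (stu)(8) = 5.

5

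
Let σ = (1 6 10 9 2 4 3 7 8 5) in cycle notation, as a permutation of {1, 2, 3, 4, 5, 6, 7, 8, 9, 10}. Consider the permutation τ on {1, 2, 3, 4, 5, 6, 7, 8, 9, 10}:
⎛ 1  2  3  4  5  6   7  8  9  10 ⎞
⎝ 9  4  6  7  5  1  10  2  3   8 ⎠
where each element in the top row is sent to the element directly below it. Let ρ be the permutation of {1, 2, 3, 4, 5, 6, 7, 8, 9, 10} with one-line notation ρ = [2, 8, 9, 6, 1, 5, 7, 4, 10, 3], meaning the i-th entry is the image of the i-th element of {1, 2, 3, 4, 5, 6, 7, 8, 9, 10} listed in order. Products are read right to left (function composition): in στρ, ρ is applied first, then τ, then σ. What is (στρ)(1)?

Apply the permutations in order: ρ(1) = 2, then τ(2) = 4, then σ(4) = 3. So (στρ)(1) = 3.

3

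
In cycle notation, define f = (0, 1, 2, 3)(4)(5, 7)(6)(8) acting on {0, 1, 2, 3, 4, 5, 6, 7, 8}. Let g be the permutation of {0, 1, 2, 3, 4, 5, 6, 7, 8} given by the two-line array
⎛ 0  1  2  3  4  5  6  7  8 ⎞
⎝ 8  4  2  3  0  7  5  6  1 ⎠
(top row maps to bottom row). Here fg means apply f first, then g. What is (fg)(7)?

f(7) = 5, then g(5) = 7; composing gives (fg)(7) = 7.

7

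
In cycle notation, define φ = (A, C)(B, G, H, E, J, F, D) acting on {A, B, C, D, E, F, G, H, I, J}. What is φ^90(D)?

F

D lies in the 7-cycle (B, G, H, E, J, F, D).
Powers repeat with period 7 on this cycle, and 90 mod 7 = 6, so φ^90(D) = φ^6(D).
Stepping 6 places around the cycle: D → B → G → H → E → J → F.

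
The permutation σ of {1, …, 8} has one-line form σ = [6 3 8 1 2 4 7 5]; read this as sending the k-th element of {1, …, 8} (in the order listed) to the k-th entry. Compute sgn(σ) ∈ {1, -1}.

In disjoint-cycle form the cycle lengths are 4, 3, 1.
A cycle of length ℓ contributes ℓ−1 transpositions, so σ is a product of 3 + 2 = 5 transpositions — odd.

-1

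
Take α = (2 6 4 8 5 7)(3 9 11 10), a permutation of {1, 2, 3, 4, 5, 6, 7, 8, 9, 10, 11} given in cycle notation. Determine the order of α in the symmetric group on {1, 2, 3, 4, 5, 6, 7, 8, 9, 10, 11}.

The cycle type of α is (6, 4, 1).
The order of α is the least common multiple of its cycle lengths: lcm(6, 4) = 12.

12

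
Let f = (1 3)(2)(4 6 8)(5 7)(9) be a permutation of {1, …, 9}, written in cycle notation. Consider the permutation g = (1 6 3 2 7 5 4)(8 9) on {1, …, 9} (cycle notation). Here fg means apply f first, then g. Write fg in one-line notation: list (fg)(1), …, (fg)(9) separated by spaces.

(fg)(x) = g(f(x)). Computing each image: g(f(1)) = g(3) = 2, g(f(2)) = g(2) = 7, g(f(3)) = g(1) = 6, g(f(4)) = g(6) = 3, g(f(5)) = g(7) = 5, g(f(6)) = g(8) = 9, g(f(7)) = g(5) = 4, g(f(8)) = g(4) = 1, g(f(9)) = g(9) = 8.
Hence fg = [2 7 6 3 5 9 4 1 8].

2 7 6 3 5 9 4 1 8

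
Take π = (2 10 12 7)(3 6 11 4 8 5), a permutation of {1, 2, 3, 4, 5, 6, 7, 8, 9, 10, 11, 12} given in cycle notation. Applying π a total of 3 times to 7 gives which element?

7 lies in the 4-cycle (2 10 12 7).
Stepping 3 places around the cycle: 7 → 2 → 10 → 12.

12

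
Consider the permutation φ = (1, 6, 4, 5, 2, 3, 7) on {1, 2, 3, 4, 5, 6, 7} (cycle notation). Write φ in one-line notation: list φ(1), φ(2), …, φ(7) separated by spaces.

Image by image: 1↦6, 2↦3, 3↦7, 4↦5, 5↦2, 6↦4, 7↦1.
Listing these in domain order gives 6 3 7 5 2 4 1.

6 3 7 5 2 4 1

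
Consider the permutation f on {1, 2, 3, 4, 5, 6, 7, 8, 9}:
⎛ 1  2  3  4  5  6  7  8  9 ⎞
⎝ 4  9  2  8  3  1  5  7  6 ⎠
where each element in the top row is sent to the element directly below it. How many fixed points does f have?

No element satisfies f(x) = x, so there are 0 fixed points.

0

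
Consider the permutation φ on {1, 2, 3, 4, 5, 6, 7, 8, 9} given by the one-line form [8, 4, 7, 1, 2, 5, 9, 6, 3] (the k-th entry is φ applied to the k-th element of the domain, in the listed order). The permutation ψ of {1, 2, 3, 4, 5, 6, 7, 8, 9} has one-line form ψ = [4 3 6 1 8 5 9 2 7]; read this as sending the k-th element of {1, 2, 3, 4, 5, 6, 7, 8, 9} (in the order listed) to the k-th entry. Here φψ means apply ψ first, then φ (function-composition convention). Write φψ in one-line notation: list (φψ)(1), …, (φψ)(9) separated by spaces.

Chase each element through ψ then φ: 1 → 4 → 1; 2 → 3 → 7; 3 → 6 → 5; 4 → 1 → 8; 5 → 8 → 6; 6 → 5 → 2; 7 → 9 → 3; 8 → 2 → 4; 9 → 7 → 9.
So φψ in one-line form is 1 7 5 8 6 2 3 4 9.

1 7 5 8 6 2 3 4 9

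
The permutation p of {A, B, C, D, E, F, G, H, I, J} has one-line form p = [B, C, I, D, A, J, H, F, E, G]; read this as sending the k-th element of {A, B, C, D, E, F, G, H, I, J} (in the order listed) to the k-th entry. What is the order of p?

20

The disjoint-cycle form of p has cycle lengths 5, 4, 1.
The order is lcm(5, 4) = 20.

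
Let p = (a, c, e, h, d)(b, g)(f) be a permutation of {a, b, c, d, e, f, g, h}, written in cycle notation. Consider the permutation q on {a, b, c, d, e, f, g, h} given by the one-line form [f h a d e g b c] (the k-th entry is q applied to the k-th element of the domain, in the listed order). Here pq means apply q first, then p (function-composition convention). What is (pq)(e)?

h

q(e) = e, then p(e) = h; composing gives (pq)(e) = h.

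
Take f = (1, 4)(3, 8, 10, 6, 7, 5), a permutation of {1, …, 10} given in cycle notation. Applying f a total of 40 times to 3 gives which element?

3 lies in the 6-cycle (3, 8, 10, 6, 7, 5).
On a 6-cycle, f^6 is the identity, so f^40 = f^4 there (40 ≡ 4 mod 6).
Advancing 4 steps from 3: 3 → 8 → 10 → 6 → 7.

7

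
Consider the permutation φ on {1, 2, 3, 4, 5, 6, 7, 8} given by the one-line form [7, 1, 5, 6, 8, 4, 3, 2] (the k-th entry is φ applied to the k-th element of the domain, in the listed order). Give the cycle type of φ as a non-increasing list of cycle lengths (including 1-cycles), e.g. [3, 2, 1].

[6, 2]

The disjoint cycles are (1 7 3 5 8 2)(4 6), with lengths 6, 2 in non-increasing order.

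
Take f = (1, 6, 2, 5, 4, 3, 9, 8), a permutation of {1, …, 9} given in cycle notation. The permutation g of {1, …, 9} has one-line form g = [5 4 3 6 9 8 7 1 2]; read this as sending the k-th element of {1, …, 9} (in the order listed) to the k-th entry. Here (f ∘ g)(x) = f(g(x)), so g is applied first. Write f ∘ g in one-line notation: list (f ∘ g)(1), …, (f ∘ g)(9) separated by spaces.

4 3 9 2 8 1 7 6 5

(f ∘ g)(x) = f(g(x)). Computing each image: f(g(1)) = f(5) = 4, f(g(2)) = f(4) = 3, f(g(3)) = f(3) = 9, f(g(4)) = f(6) = 2, f(g(5)) = f(9) = 8, f(g(6)) = f(8) = 1, f(g(7)) = f(7) = 7, f(g(8)) = f(1) = 6, f(g(9)) = f(2) = 5.
Hence f ∘ g = [4 3 9 2 8 1 7 6 5].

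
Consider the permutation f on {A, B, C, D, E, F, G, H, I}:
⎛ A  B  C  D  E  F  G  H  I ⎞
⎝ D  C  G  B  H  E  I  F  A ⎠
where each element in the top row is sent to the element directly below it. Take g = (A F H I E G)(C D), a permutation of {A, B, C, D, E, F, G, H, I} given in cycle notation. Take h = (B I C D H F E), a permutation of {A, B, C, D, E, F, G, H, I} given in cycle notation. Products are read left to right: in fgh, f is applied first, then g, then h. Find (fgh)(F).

G

Chase F: f(F) = E; g(E) = G; h(G) = G. Hence (fgh)(F) = G.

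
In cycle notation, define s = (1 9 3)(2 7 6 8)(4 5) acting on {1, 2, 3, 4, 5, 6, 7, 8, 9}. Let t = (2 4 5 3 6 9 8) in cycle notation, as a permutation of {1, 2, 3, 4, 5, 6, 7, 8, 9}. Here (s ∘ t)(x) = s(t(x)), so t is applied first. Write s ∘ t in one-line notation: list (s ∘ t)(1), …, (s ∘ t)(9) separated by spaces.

For each element, apply t then s: 1 → 1 → 9; 2 → 4 → 5; 3 → 6 → 8; 4 → 5 → 4; 5 → 3 → 1; 6 → 9 → 3; 7 → 7 → 6; 8 → 2 → 7; 9 → 8 → 2.
Collecting the images, s ∘ t = [9 5 8 4 1 3 6 7 2].

9 5 8 4 1 3 6 7 2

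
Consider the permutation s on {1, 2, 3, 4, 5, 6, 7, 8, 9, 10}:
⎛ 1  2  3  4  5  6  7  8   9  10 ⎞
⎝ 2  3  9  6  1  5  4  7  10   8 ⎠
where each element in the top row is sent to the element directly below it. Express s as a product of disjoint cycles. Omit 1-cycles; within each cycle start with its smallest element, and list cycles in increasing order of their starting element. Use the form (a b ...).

(1 2 3 9 10 8 7 4 6 5)

Start at 1 and follow images: 1 → 2 → 3 → 9 → 10 → 8 → 7 → 4 → 6 → 5 → 1, giving the cycle (1 2 3 9 10 8 7 4 6 5).
Continuing from each remaining unvisited element yields (1 2 3 9 10 8 7 4 6 5).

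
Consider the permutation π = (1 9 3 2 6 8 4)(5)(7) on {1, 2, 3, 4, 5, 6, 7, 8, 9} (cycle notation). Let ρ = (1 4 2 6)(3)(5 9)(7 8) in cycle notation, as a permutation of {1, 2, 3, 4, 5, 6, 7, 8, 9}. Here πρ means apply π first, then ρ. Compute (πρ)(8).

First apply π: π(8) = 4, then ρ(4) = 2. Thus (πρ)(8) = 2.

2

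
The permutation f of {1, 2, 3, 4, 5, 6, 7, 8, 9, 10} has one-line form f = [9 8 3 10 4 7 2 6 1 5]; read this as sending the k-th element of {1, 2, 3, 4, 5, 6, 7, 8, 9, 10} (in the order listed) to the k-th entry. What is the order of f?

Decomposing into disjoint cycles gives cycle lengths 4, 3, 2, 1.
The order is lcm(4, 3, 2) = 12.

12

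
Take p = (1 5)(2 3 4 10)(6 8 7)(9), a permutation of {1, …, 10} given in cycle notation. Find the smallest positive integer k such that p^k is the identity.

The disjoint cycles have lengths 4, 3, 2, 1.
The order of p is the least common multiple of its cycle lengths: lcm(4, 3, 2) = 12.

12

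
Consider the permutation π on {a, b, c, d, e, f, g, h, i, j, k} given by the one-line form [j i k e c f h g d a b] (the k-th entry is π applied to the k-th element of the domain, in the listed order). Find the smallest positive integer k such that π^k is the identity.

6

Writing π as disjoint cycles, the cycle lengths are 6, 2, 2, 1.
The order of π is the least common multiple of its cycle lengths: lcm(6, 2, 2) = 6.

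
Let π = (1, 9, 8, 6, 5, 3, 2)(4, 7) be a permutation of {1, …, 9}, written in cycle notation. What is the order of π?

The cycle type of π is (7, 2).
Since disjoint cycles commute, ord(π) = lcm(7, 2) = 14.

14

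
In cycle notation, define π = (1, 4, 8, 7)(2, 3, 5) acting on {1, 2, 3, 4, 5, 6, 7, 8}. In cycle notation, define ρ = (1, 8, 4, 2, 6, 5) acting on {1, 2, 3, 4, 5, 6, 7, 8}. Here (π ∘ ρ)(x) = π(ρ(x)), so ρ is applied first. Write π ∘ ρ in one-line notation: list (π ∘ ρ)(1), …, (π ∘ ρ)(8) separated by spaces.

7 6 5 3 4 2 1 8

For each element, apply ρ then π: 1 → 8 → 7; 2 → 6 → 6; 3 → 3 → 5; 4 → 2 → 3; 5 → 1 → 4; 6 → 5 → 2; 7 → 7 → 1; 8 → 4 → 8.
Collecting the images, π ∘ ρ = [7 6 5 3 4 2 1 8].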